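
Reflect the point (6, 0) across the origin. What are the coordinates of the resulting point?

Reflection across origin: (6, 0) → (-6, 0)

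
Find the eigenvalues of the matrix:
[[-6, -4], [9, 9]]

Characteristic equation: det(A - λI) = 0
λ² - (trace)λ + (det) = 0
trace = -6 + 9 = 3, det = (-6)(9) - (-4)(9) = -18
λ² - (3)λ + (-18) = 0
λ = (3 ± √((3)² - 4·(-18))) / 2 = (3 ± √81) / 2
Solving: λ = -3, 6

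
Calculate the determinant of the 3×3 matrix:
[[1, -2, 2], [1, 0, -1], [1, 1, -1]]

Expansion along first row:
det = 1·det([[0,-1],[1,-1]]) - -2·det([[1,-1],[1,-1]]) + 2·det([[1,0],[1,1]])
    = 1·(0·-1 - -1·1) - -2·(1·-1 - -1·1) + 2·(1·1 - 0·1)
    = 1·1 - -2·0 + 2·1
    = 1 + 0 + 2 = 3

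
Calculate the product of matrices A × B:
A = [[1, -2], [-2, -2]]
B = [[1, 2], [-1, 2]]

Matrix multiplication:
C[0][0] = 1×1 + -2×-1 = 3
C[0][1] = 1×2 + -2×2 = -2
C[1][0] = -2×1 + -2×-1 = 0
C[1][1] = -2×2 + -2×2 = -8
Result: [[3, -2], [0, -8]]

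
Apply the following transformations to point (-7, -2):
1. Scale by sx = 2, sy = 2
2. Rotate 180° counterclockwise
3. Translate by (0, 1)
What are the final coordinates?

Step 1: Scale → (-14, -4)
Step 2: Rotate 180° → (14, 4)
Step 3: Translate → (14, 5)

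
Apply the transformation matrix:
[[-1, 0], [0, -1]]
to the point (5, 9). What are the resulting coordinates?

Matrix multiplication:
[[-1, 0], [0, -1]] × [5, 9]ᵀ
= [(-1)(5) + (0)(9), (0)(5) + (-1)(9)]ᵀ
= [-5, -9]ᵀ
Result: (-5, -9)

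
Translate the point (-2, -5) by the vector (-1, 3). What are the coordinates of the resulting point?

Translation by (-1, 3) (homogeneous matrix [[1, 0, -1], [0, 1, 3], [0, 0, 1]]):
x' = -2 + -1 = -3
y' = -5 + 3 = -2
Result: (-3, -2)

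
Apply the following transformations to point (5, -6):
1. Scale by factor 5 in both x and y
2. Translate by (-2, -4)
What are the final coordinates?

Step 1: Scale (5, -6) by 5 → (25, -30)
Step 2: Translate by (-2, -4) → (23, -34)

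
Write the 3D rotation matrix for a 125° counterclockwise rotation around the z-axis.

Rotation matrix for counterclockwise 125° around z-axis:
cos(125°) = -0.5736, sin(125°) = 0.8192
Result: [[-0.5736, -0.8192, 0], [0.8192, -0.5736, 0], [0, 0, 1]]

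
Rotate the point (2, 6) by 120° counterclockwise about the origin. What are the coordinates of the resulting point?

Rotation matrix for 120°: [[cos 120°, -sin 120°], [sin 120°, cos 120°]] ≈ [[-0.500000, -0.866025], [0.866025, -0.500000]]
[[-0.500000, -0.866025], [0.866025, -0.500000]] × [2, 6]ᵀ ≈ [-6.1962, -1.2679]ᵀ
Result: (-6.1962, -1.2679)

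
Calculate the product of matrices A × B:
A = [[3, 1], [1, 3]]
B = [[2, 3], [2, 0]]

Matrix multiplication:
C[0][0] = 3×2 + 1×2 = 8
C[0][1] = 3×3 + 1×0 = 9
C[1][0] = 1×2 + 3×2 = 8
C[1][1] = 1×3 + 3×0 = 3
Result: [[8, 9], [8, 3]]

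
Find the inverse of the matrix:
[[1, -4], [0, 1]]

For [[a,b],[c,d]], inverse = (1/det)·[[d,-b],[-c,a]]
det = (1)(1) - (-4)(0) = 1 - 0 = 1
Inverse = [[1, 4], [0, 1]]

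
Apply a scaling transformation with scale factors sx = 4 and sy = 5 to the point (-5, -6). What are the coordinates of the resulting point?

Scaling matrix:
[[4, 0], [0, 5]]
Result: (-5 × 4, -6 × 5) = (-20, -30)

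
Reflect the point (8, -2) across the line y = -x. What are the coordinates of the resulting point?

Reflection across line y = -x: (8, -2) → (2, -8)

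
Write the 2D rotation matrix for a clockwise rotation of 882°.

Rotation matrix formula: [[cos θ, -sin θ], [sin θ, cos θ]]
A clockwise rotation by 882° is equivalent to a counterclockwise rotation by -882°.
For θ = -882°:
cos(-882°) = -0.9511
sin(-882°) = -0.3090
Result: [[-0.9511, 0.3090], [-0.3090, -0.9511]]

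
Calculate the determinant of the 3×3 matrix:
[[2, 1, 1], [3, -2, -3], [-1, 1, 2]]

Expansion along first row:
det = 2·det([[-2,-3],[1,2]]) - 1·det([[3,-3],[-1,2]]) + 1·det([[3,-2],[-1,1]])
    = 2·(-2·2 - -3·1) - 1·(3·2 - -3·-1) + 1·(3·1 - -2·-1)
    = 2·-1 - 1·3 + 1·1
    = -2 + -3 + 1 = -4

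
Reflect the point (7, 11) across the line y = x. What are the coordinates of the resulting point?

Reflection across line y = x: (7, 11) → (11, 7)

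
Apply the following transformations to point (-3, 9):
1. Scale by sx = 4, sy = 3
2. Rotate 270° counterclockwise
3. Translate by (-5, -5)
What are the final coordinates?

Step 1: Scale → (-12, 27)
Step 2: Rotate 270° → (27, 12)
Step 3: Translate → (22, 7)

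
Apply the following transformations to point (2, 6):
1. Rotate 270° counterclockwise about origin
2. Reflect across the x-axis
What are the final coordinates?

Step 1: Rotate 270° → (6, -2)
Step 2: Reflect across x-axis → (6, 2)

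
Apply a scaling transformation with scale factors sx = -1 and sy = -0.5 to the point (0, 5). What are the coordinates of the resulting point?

Scaling matrix:
[[-1, 0], [0, -0.50]]
Result: (0 × -1, 5 × -0.5) = (0, -2.5)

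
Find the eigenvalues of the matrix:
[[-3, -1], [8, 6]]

Characteristic equation: det(A - λI) = 0
λ² - (trace)λ + (det) = 0
trace = -3 + 6 = 3, det = (-3)(6) - (-1)(8) = -10
λ² - (3)λ + (-10) = 0
λ = (3 ± √((3)² - 4·(-10))) / 2 = (3 ± √49) / 2
Solving: λ = -2, 5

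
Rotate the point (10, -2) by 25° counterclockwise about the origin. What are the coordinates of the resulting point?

Rotation matrix for 25°: [[cos 25°, -sin 25°], [sin 25°, cos 25°]] ≈ [[0.906308, -0.422618], [0.422618, 0.906308]]
[[0.906308, -0.422618], [0.422618, 0.906308]] × [10, -2]ᵀ ≈ [9.9083, 2.4136]ᵀ
Result: (9.9083, 2.4136)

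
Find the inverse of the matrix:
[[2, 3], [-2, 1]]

For [[a,b],[c,d]], inverse = (1/det)·[[d,-b],[-c,a]]
det = (2)(1) - (3)(-2) = 2 - -6 = 8
Inverse = (1/8)·[[1, -3], [2, 2]]
= [[1/8, -3/8], [1/4, 1/4]]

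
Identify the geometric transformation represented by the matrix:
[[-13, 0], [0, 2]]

This matrix represents: non-uniform scaling by sx = -13, sy = 2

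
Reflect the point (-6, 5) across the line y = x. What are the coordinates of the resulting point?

Reflection across line y = x: (-6, 5) → (5, -6)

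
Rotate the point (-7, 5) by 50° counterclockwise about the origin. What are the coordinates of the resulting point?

Rotation matrix for 50°: [[cos 50°, -sin 50°], [sin 50°, cos 50°]] ≈ [[0.642788, -0.766044], [0.766044, 0.642788]]
[[0.642788, -0.766044], [0.766044, 0.642788]] × [-7, 5]ᵀ ≈ [-8.3297, -2.1484]ᵀ
Result: (-8.3297, -2.1484)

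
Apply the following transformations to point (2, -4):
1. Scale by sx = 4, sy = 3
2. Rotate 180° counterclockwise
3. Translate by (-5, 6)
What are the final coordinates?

Step 1: Scale → (8, -12)
Step 2: Rotate 180° → (-8, 12)
Step 3: Translate → (-13, 18)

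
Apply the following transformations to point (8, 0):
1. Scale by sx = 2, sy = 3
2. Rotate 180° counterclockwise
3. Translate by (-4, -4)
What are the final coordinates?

Step 1: Scale → (16, 0)
Step 2: Rotate 180° → (-16, 0)
Step 3: Translate → (-20, -4)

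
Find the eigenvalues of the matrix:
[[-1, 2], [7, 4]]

Characteristic equation: det(A - λI) = 0
λ² - (trace)λ + (det) = 0
trace = -1 + 4 = 3, det = (-1)(4) - (2)(7) = -18
λ² - (3)λ + (-18) = 0
λ = (3 ± √((3)² - 4·(-18))) / 2 = (3 ± √81) / 2
Solving: λ = -3, 6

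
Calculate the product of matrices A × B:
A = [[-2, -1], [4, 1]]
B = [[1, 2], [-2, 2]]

Matrix multiplication:
C[0][0] = -2×1 + -1×-2 = 0
C[0][1] = -2×2 + -1×2 = -6
C[1][0] = 4×1 + 1×-2 = 2
C[1][1] = 4×2 + 1×2 = 10
Result: [[0, -6], [2, 10]]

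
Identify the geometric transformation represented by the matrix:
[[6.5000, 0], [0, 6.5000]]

This matrix represents: uniform scaling by factor 6.5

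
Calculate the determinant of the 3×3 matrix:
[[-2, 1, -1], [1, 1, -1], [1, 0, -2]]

Expansion along first row:
det = -2·det([[1,-1],[0,-2]]) - 1·det([[1,-1],[1,-2]]) + -1·det([[1,1],[1,0]])
    = -2·(1·-2 - -1·0) - 1·(1·-2 - -1·1) + -1·(1·0 - 1·1)
    = -2·-2 - 1·-1 + -1·-1
    = 4 + 1 + 1 = 6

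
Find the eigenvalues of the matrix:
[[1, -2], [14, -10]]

Characteristic equation: det(A - λI) = 0
λ² - (trace)λ + (det) = 0
trace = 1 + -10 = -9, det = (1)(-10) - (-2)(14) = 18
λ² - (-9)λ + (18) = 0
λ = (-9 ± √((-9)² - 4·(18))) / 2 = (-9 ± √9) / 2
Solving: λ = -6, -3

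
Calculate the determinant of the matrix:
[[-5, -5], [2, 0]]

For a 2×2 matrix [[a, b], [c, d]], det = ad - bc
det = (-5)(0) - (-5)(2) = 0 - -10 = 10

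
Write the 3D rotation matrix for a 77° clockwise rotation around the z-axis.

Rotation matrix for clockwise 77° around z-axis:
A clockwise rotation by 77° is a counterclockwise rotation by -77°.
cos(-77°) = 0.2250, sin(-77°) = -0.9744
Result: [[0.2250, 0.9744, 0], [-0.9744, 0.2250, 0], [0, 0, 1]]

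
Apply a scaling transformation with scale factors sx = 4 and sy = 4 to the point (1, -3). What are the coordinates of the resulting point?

Scaling matrix:
[[4, 0], [0, 4]]
Result: (1 × 4, -3 × 4) = (4, -12)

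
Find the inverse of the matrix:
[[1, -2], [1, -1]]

For [[a,b],[c,d]], inverse = (1/det)·[[d,-b],[-c,a]]
det = (1)(-1) - (-2)(1) = -1 - -2 = 1
Inverse = [[-1, 2], [-1, 1]]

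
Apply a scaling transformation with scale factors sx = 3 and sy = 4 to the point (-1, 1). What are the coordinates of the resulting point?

Scaling matrix:
[[3, 0], [0, 4]]
Result: (-1 × 3, 1 × 4) = (-3, 4)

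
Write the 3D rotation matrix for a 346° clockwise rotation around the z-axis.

Rotation matrix for clockwise 346° around z-axis:
A clockwise rotation by 346° is a counterclockwise rotation by -346°.
cos(-346°) = 0.9703, sin(-346°) = 0.2419
Result: [[0.9703, -0.2419, 0], [0.2419, 0.9703, 0], [0, 0, 1]]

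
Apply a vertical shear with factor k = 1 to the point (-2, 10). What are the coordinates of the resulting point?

Shear matrix for vertical shear with factor k = 1:
[[1, 0], [1, 1]]
Result: (-2, 10) → (-2, 8)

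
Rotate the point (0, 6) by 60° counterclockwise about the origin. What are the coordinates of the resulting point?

Rotation matrix for 60°: [[cos 60°, -sin 60°], [sin 60°, cos 60°]] ≈ [[0.500000, -0.866025], [0.866025, 0.500000]]
[[0.500000, -0.866025], [0.866025, 0.500000]] × [0, 6]ᵀ ≈ [-5.1962, 3]ᵀ
Result: (-5.1962, 3)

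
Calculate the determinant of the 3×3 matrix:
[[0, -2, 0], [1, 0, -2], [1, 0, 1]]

Expansion along first row:
det = 0·det([[0,-2],[0,1]]) - -2·det([[1,-2],[1,1]]) + 0·det([[1,0],[1,0]])
    = 0·(0·1 - -2·0) - -2·(1·1 - -2·1) + 0·(1·0 - 0·1)
    = 0·0 - -2·3 + 0·0
    = 0 + 6 + 0 = 6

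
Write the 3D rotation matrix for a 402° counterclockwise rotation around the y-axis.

Rotation matrix for counterclockwise 402° around y-axis:
cos(402°) = 0.7431, sin(402°) = 0.6691
Result: [[0.7431, 0, 0.6691], [0, 1, 0], [-0.6691, 0, 0.7431]]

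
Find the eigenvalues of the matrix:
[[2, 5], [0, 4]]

Characteristic equation: det(A - λI) = 0
λ² - (trace)λ + (det) = 0
trace = 2 + 4 = 6, det = (2)(4) - (5)(0) = 8
λ² - (6)λ + (8) = 0
λ = (6 ± √((6)² - 4·(8))) / 2 = (6 ± √4) / 2
Solving: λ = 2, 4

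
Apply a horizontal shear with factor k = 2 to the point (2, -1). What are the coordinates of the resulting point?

Shear matrix for horizontal shear with factor k = 2:
[[1, 2], [0, 1]]
Result: (2, -1) → (0, -1)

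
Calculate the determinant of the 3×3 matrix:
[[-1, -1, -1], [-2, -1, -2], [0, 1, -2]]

Expansion along first row:
det = -1·det([[-1,-2],[1,-2]]) - -1·det([[-2,-2],[0,-2]]) + -1·det([[-2,-1],[0,1]])
    = -1·(-1·-2 - -2·1) - -1·(-2·-2 - -2·0) + -1·(-2·1 - -1·0)
    = -1·4 - -1·4 + -1·-2
    = -4 + 4 + 2 = 2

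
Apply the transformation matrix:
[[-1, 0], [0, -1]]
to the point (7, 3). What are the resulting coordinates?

Matrix multiplication:
[[-1, 0], [0, -1]] × [7, 3]ᵀ
= [(-1)(7) + (0)(3), (0)(7) + (-1)(3)]ᵀ
= [-7, -3]ᵀ
Result: (-7, -3)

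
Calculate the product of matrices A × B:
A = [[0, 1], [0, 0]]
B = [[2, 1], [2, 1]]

Matrix multiplication:
C[0][0] = 0×2 + 1×2 = 2
C[0][1] = 0×1 + 1×1 = 1
C[1][0] = 0×2 + 0×2 = 0
C[1][1] = 0×1 + 0×1 = 0
Result: [[2, 1], [0, 0]]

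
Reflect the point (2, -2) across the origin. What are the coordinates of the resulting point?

Reflection across origin: (2, -2) → (-2, 2)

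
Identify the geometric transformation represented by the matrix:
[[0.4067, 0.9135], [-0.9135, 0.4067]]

This matrix represents: rotation by 294° counterclockwise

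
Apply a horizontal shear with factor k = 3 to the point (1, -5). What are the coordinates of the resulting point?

Shear matrix for horizontal shear with factor k = 3:
[[1, 3], [0, 1]]
Result: (1, -5) → (-14, -5)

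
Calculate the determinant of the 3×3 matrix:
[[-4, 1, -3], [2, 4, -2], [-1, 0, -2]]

Expansion along first row:
det = -4·det([[4,-2],[0,-2]]) - 1·det([[2,-2],[-1,-2]]) + -3·det([[2,4],[-1,0]])
    = -4·(4·-2 - -2·0) - 1·(2·-2 - -2·-1) + -3·(2·0 - 4·-1)
    = -4·-8 - 1·-6 + -3·4
    = 32 + 6 + -12 = 26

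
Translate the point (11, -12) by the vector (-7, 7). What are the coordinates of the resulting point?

Translation by (-7, 7) (homogeneous matrix [[1, 0, -7], [0, 1, 7], [0, 0, 1]]):
x' = 11 + -7 = 4
y' = -12 + 7 = -5
Result: (4, -5)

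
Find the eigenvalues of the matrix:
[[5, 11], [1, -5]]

Characteristic equation: det(A - λI) = 0
λ² - (trace)λ + (det) = 0
trace = 5 + -5 = 0, det = (5)(-5) - (11)(1) = -36
λ² - (0)λ + (-36) = 0
λ = (0 ± √((0)² - 4·(-36))) / 2 = (0 ± √144) / 2
Solving: λ = -6, 6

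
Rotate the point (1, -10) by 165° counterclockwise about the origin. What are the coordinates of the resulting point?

Rotation matrix for 165°: [[cos 165°, -sin 165°], [sin 165°, cos 165°]] ≈ [[-0.965926, -0.258819], [0.258819, -0.965926]]
[[-0.965926, -0.258819], [0.258819, -0.965926]] × [1, -10]ᵀ ≈ [1.6223, 9.9181]ᵀ
Result: (1.6223, 9.9181)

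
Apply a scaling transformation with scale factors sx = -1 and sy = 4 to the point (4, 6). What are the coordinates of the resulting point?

Scaling matrix:
[[-1, 0], [0, 4]]
Result: (4 × -1, 6 × 4) = (-4, 24)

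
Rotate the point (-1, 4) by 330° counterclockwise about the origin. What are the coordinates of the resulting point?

Rotation matrix for 330°: [[cos 330°, -sin 330°], [sin 330°, cos 330°]] ≈ [[0.866025, 0.500000], [-0.500000, 0.866025]]
[[0.866025, 0.500000], [-0.500000, 0.866025]] × [-1, 4]ᵀ ≈ [1.1340, 3.9641]ᵀ
Result: (1.1340, 3.9641)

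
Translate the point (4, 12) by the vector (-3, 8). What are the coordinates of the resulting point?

Translation by (-3, 8) (homogeneous matrix [[1, 0, -3], [0, 1, 8], [0, 0, 1]]):
x' = 4 + -3 = 1
y' = 12 + 8 = 20
Result: (1, 20)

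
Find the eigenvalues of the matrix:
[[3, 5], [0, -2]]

Characteristic equation: det(A - λI) = 0
λ² - (trace)λ + (det) = 0
trace = 3 + -2 = 1, det = (3)(-2) - (5)(0) = -6
λ² - (1)λ + (-6) = 0
λ = (1 ± √((1)² - 4·(-6))) / 2 = (1 ± √25) / 2
Solving: λ = -2, 3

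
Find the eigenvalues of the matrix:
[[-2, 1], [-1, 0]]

Characteristic equation: det(A - λI) = 0
λ² - (trace)λ + (det) = 0
trace = -2 + 0 = -2, det = (-2)(0) - (1)(-1) = 1
λ² - (-2)λ + (1) = 0
λ = (-2 ± √((-2)² - 4·(1))) / 2 = (-2 ± √0) / 2
Solving: λ = -1, -1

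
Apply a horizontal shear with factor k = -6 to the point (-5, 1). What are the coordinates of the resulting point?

Shear matrix for horizontal shear with factor k = -6:
[[1, -6], [0, 1]]
Result: (-5, 1) → (-11, 1)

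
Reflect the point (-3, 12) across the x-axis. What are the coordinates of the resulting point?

Reflection across x-axis: (-3, 12) → (-3, -12)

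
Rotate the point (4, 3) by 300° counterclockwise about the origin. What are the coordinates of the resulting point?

Rotation matrix for 300°: [[cos 300°, -sin 300°], [sin 300°, cos 300°]] ≈ [[0.500000, 0.866025], [-0.866025, 0.500000]]
[[0.500000, 0.866025], [-0.866025, 0.500000]] × [4, 3]ᵀ ≈ [4.5981, -1.9641]ᵀ
Result: (4.5981, -1.9641)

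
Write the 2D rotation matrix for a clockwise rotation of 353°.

Rotation matrix formula: [[cos θ, -sin θ], [sin θ, cos θ]]
A clockwise rotation by 353° is equivalent to a counterclockwise rotation by -353°.
For θ = -353°:
cos(-353°) = 0.9925
sin(-353°) = 0.1219
Result: [[0.9925, -0.1219], [0.1219, 0.9925]]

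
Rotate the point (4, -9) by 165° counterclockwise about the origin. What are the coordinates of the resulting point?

Rotation matrix for 165°: [[cos 165°, -sin 165°], [sin 165°, cos 165°]] ≈ [[-0.965926, -0.258819], [0.258819, -0.965926]]
[[-0.965926, -0.258819], [0.258819, -0.965926]] × [4, -9]ᵀ ≈ [-1.5343, 9.7286]ᵀ
Result: (-1.5343, 9.7286)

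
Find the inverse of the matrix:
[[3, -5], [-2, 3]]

For [[a,b],[c,d]], inverse = (1/det)·[[d,-b],[-c,a]]
det = (3)(3) - (-5)(-2) = 9 - 10 = -1
Inverse = (1/-1)·[[3, 5], [2, 3]]
= [[-3, -5], [-2, -3]]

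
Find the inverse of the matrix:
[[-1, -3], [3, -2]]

For [[a,b],[c,d]], inverse = (1/det)·[[d,-b],[-c,a]]
det = (-1)(-2) - (-3)(3) = 2 - -9 = 11
Inverse = (1/11)·[[-2, 3], [-3, -1]]
= [[-2/11, 3/11], [-3/11, -1/11]]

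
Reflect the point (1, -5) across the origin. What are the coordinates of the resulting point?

Reflection across origin: (1, -5) → (-1, 5)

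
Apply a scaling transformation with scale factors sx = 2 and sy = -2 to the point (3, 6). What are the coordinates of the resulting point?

Scaling matrix:
[[2, 0], [0, -2]]
Result: (3 × 2, 6 × -2) = (6, -12)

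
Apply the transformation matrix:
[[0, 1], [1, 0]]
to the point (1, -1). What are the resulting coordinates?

Matrix multiplication:
[[0, 1], [1, 0]] × [1, -1]ᵀ
= [(0)(1) + (1)(-1), (1)(1) + (0)(-1)]ᵀ
= [-1, 1]ᵀ
Result: (-1, 1)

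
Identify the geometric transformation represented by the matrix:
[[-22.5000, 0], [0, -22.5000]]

This matrix represents: uniform scaling by factor -22.5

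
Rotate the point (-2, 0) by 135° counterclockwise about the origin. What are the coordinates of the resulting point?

Rotation matrix for 135°: [[cos 135°, -sin 135°], [sin 135°, cos 135°]] ≈ [[-0.707107, -0.707107], [0.707107, -0.707107]]
[[-0.707107, -0.707107], [0.707107, -0.707107]] × [-2, 0]ᵀ ≈ [1.4142, -1.4142]ᵀ
Result: (1.4142, -1.4142)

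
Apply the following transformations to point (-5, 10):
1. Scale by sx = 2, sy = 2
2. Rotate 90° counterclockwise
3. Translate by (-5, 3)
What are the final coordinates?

Step 1: Scale → (-10, 20)
Step 2: Rotate 90° → (-20, -10)
Step 3: Translate → (-25, -7)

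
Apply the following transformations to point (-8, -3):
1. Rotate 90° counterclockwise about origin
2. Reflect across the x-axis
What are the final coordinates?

Step 1: Rotate 90° → (3, -8)
Step 2: Reflect across x-axis → (3, 8)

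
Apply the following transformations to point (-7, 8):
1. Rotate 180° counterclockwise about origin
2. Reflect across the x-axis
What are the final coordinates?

Step 1: Rotate 180° → (7, -8)
Step 2: Reflect across x-axis → (7, 8)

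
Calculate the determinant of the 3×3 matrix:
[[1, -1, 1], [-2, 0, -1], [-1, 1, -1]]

Expansion along first row:
det = 1·det([[0,-1],[1,-1]]) - -1·det([[-2,-1],[-1,-1]]) + 1·det([[-2,0],[-1,1]])
    = 1·(0·-1 - -1·1) - -1·(-2·-1 - -1·-1) + 1·(-2·1 - 0·-1)
    = 1·1 - -1·1 + 1·-2
    = 1 + 1 + -2 = 0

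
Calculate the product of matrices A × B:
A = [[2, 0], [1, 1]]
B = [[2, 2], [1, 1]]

Matrix multiplication:
C[0][0] = 2×2 + 0×1 = 4
C[0][1] = 2×2 + 0×1 = 4
C[1][0] = 1×2 + 1×1 = 3
C[1][1] = 1×2 + 1×1 = 3
Result: [[4, 4], [3, 3]]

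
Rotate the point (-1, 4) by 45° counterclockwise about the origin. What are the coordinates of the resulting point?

Rotation matrix for 45°: [[cos 45°, -sin 45°], [sin 45°, cos 45°]] ≈ [[0.707107, -0.707107], [0.707107, 0.707107]]
[[0.707107, -0.707107], [0.707107, 0.707107]] × [-1, 4]ᵀ ≈ [-3.5355, 2.1213]ᵀ
Result: (-3.5355, 2.1213)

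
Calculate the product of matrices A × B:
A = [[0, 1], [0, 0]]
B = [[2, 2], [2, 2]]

Matrix multiplication:
C[0][0] = 0×2 + 1×2 = 2
C[0][1] = 0×2 + 1×2 = 2
C[1][0] = 0×2 + 0×2 = 0
C[1][1] = 0×2 + 0×2 = 0
Result: [[2, 2], [0, 0]]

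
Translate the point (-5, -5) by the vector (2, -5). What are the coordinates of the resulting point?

Translation by (2, -5) (homogeneous matrix [[1, 0, 2], [0, 1, -5], [0, 0, 1]]):
x' = -5 + 2 = -3
y' = -5 + -5 = -10
Result: (-3, -10)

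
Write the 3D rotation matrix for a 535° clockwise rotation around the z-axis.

Rotation matrix for clockwise 535° around z-axis:
A clockwise rotation by 535° is a counterclockwise rotation by -535°.
cos(-535°) = -0.9962, sin(-535°) = -0.0872
Result: [[-0.9962, 0.0872, 0], [-0.0872, -0.9962, 0], [0, 0, 1]]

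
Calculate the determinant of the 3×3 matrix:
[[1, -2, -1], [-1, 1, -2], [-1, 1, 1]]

Expansion along first row:
det = 1·det([[1,-2],[1,1]]) - -2·det([[-1,-2],[-1,1]]) + -1·det([[-1,1],[-1,1]])
    = 1·(1·1 - -2·1) - -2·(-1·1 - -2·-1) + -1·(-1·1 - 1·-1)
    = 1·3 - -2·-3 + -1·0
    = 3 + -6 + 0 = -3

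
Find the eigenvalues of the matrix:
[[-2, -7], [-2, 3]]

Characteristic equation: det(A - λI) = 0
λ² - (trace)λ + (det) = 0
trace = -2 + 3 = 1, det = (-2)(3) - (-7)(-2) = -20
λ² - (1)λ + (-20) = 0
λ = (1 ± √((1)² - 4·(-20))) / 2 = (1 ± √81) / 2
Solving: λ = -4, 5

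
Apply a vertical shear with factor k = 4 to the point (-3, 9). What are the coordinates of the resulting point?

Shear matrix for vertical shear with factor k = 4:
[[1, 0], [4, 1]]
Result: (-3, 9) → (-3, -3)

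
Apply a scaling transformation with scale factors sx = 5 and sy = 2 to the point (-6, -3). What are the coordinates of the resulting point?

Scaling matrix:
[[5, 0], [0, 2]]
Result: (-6 × 5, -3 × 2) = (-30, -6)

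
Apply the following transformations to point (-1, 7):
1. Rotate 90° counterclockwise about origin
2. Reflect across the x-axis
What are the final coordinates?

Step 1: Rotate 90° → (-7, -1)
Step 2: Reflect across x-axis → (-7, 1)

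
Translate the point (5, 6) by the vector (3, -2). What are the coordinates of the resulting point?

Translation by (3, -2) (homogeneous matrix [[1, 0, 3], [0, 1, -2], [0, 0, 1]]):
x' = 5 + 3 = 8
y' = 6 + -2 = 4
Result: (8, 4)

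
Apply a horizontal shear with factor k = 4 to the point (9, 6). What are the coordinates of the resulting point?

Shear matrix for horizontal shear with factor k = 4:
[[1, 4], [0, 1]]
Result: (9, 6) → (33, 6)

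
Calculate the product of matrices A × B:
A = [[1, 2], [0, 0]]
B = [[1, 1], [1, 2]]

Matrix multiplication:
C[0][0] = 1×1 + 2×1 = 3
C[0][1] = 1×1 + 2×2 = 5
C[1][0] = 0×1 + 0×1 = 0
C[1][1] = 0×1 + 0×2 = 0
Result: [[3, 5], [0, 0]]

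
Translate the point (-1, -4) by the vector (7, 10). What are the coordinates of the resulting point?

Translation by (7, 10) (homogeneous matrix [[1, 0, 7], [0, 1, 10], [0, 0, 1]]):
x' = -1 + 7 = 6
y' = -4 + 10 = 6
Result: (6, 6)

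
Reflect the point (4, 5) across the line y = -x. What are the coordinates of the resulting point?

Reflection across line y = -x: (4, 5) → (-5, -4)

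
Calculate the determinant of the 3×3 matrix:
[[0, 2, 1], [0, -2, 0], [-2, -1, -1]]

Expansion along first row:
det = 0·det([[-2,0],[-1,-1]]) - 2·det([[0,0],[-2,-1]]) + 1·det([[0,-2],[-2,-1]])
    = 0·(-2·-1 - 0·-1) - 2·(0·-1 - 0·-2) + 1·(0·-1 - -2·-2)
    = 0·2 - 2·0 + 1·-4
    = 0 + 0 + -4 = -4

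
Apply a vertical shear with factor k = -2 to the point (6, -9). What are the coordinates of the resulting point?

Shear matrix for vertical shear with factor k = -2:
[[1, 0], [-2, 1]]
Result: (6, -9) → (6, -21)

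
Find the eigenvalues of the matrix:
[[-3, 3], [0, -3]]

Characteristic equation: det(A - λI) = 0
λ² - (trace)λ + (det) = 0
trace = -3 + -3 = -6, det = (-3)(-3) - (3)(0) = 9
λ² - (-6)λ + (9) = 0
λ = (-6 ± √((-6)² - 4·(9))) / 2 = (-6 ± √0) / 2
Solving: λ = -3, -3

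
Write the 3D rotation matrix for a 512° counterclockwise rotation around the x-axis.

Rotation matrix for counterclockwise 512° around x-axis:
cos(512°) = -0.8829, sin(512°) = 0.4695
Result: [[1, 0, 0], [0, -0.8829, -0.4695], [0, 0.4695, -0.8829]]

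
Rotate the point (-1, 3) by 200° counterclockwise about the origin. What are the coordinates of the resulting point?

Rotation matrix for 200°: [[cos 200°, -sin 200°], [sin 200°, cos 200°]] ≈ [[-0.939693, 0.342020], [-0.342020, -0.939693]]
[[-0.939693, 0.342020], [-0.342020, -0.939693]] × [-1, 3]ᵀ ≈ [1.9658, -2.4771]ᵀ
Result: (1.9658, -2.4771)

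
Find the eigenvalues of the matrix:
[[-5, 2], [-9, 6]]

Characteristic equation: det(A - λI) = 0
λ² - (trace)λ + (det) = 0
trace = -5 + 6 = 1, det = (-5)(6) - (2)(-9) = -12
λ² - (1)λ + (-12) = 0
λ = (1 ± √((1)² - 4·(-12))) / 2 = (1 ± √49) / 2
Solving: λ = -3, 4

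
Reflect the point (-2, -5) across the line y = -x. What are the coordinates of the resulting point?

Reflection across line y = -x: (-2, -5) → (5, 2)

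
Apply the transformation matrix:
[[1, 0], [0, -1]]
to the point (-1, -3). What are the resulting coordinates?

Matrix multiplication:
[[1, 0], [0, -1]] × [-1, -3]ᵀ
= [(1)(-1) + (0)(-3), (0)(-1) + (-1)(-3)]ᵀ
= [-1, 3]ᵀ
Result: (-1, 3)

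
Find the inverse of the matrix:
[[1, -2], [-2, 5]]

For [[a,b],[c,d]], inverse = (1/det)·[[d,-b],[-c,a]]
det = (1)(5) - (-2)(-2) = 5 - 4 = 1
Inverse = [[5, 2], [2, 1]]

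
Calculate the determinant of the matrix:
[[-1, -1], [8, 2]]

For a 2×2 matrix [[a, b], [c, d]], det = ad - bc
det = (-1)(2) - (-1)(8) = -2 - -8 = 6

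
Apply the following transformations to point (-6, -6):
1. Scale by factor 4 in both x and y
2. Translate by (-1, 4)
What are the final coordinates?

Step 1: Scale (-6, -6) by 4 → (-24, -24)
Step 2: Translate by (-1, 4) → (-25, -20)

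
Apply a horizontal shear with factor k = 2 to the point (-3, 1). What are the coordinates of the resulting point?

Shear matrix for horizontal shear with factor k = 2:
[[1, 2], [0, 1]]
Result: (-3, 1) → (-1, 1)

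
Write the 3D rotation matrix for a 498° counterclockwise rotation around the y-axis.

Rotation matrix for counterclockwise 498° around y-axis:
cos(498°) = -0.7431, sin(498°) = 0.6691
Result: [[-0.7431, 0, 0.6691], [0, 1, 0], [-0.6691, 0, -0.7431]]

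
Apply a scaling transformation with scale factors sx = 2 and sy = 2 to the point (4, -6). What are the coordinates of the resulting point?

Scaling matrix:
[[2, 0], [0, 2]]
Result: (4 × 2, -6 × 2) = (8, -12)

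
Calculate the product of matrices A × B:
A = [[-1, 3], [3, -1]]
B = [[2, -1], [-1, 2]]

Matrix multiplication:
C[0][0] = -1×2 + 3×-1 = -5
C[0][1] = -1×-1 + 3×2 = 7
C[1][0] = 3×2 + -1×-1 = 7
C[1][1] = 3×-1 + -1×2 = -5
Result: [[-5, 7], [7, -5]]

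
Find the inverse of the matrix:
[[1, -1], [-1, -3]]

For [[a,b],[c,d]], inverse = (1/det)·[[d,-b],[-c,a]]
det = (1)(-3) - (-1)(-1) = -3 - 1 = -4
Inverse = (1/-4)·[[-3, 1], [1, 1]]
= [[3/4, -1/4], [-1/4, -1/4]]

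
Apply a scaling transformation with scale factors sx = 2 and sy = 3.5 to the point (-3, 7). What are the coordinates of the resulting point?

Scaling matrix:
[[2, 0], [0, 3.50]]
Result: (-3 × 2, 7 × 3.5) = (-6, 24.5)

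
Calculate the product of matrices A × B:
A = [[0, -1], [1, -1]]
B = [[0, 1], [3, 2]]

Matrix multiplication:
C[0][0] = 0×0 + -1×3 = -3
C[0][1] = 0×1 + -1×2 = -2
C[1][0] = 1×0 + -1×3 = -3
C[1][1] = 1×1 + -1×2 = -1
Result: [[-3, -2], [-3, -1]]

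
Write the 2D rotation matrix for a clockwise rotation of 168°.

Rotation matrix formula: [[cos θ, -sin θ], [sin θ, cos θ]]
A clockwise rotation by 168° is equivalent to a counterclockwise rotation by -168°.
For θ = -168°:
cos(-168°) = -0.9781
sin(-168°) = -0.2079
Result: [[-0.9781, 0.2079], [-0.2079, -0.9781]]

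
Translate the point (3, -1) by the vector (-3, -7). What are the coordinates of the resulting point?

Translation by (-3, -7) (homogeneous matrix [[1, 0, -3], [0, 1, -7], [0, 0, 1]]):
x' = 3 + -3 = 0
y' = -1 + -7 = -8
Result: (0, -8)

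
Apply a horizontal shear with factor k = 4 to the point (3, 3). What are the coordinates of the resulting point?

Shear matrix for horizontal shear with factor k = 4:
[[1, 4], [0, 1]]
Result: (3, 3) → (15, 3)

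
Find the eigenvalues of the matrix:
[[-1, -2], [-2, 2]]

Characteristic equation: det(A - λI) = 0
λ² - (trace)λ + (det) = 0
trace = -1 + 2 = 1, det = (-1)(2) - (-2)(-2) = -6
λ² - (1)λ + (-6) = 0
λ = (1 ± √((1)² - 4·(-6))) / 2 = (1 ± √25) / 2
Solving: λ = -2, 3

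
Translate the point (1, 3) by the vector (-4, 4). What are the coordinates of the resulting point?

Translation by (-4, 4) (homogeneous matrix [[1, 0, -4], [0, 1, 4], [0, 0, 1]]):
x' = 1 + -4 = -3
y' = 3 + 4 = 7
Result: (-3, 7)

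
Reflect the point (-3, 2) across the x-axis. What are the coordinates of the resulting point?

Reflection across x-axis: (-3, 2) → (-3, -2)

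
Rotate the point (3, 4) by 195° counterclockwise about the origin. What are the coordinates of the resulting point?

Rotation matrix for 195°: [[cos 195°, -sin 195°], [sin 195°, cos 195°]] ≈ [[-0.965926, 0.258819], [-0.258819, -0.965926]]
[[-0.965926, 0.258819], [-0.258819, -0.965926]] × [3, 4]ᵀ ≈ [-1.8625, -4.6402]ᵀ
Result: (-1.8625, -4.6402)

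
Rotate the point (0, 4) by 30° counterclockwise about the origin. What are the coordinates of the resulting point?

Rotation matrix for 30°: [[cos 30°, -sin 30°], [sin 30°, cos 30°]] ≈ [[0.866025, -0.500000], [0.500000, 0.866025]]
[[0.866025, -0.500000], [0.500000, 0.866025]] × [0, 4]ᵀ ≈ [-2, 3.4641]ᵀ
Result: (-2, 3.4641)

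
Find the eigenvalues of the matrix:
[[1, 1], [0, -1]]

Characteristic equation: det(A - λI) = 0
λ² - (trace)λ + (det) = 0
trace = 1 + -1 = 0, det = (1)(-1) - (1)(0) = -1
λ² - (0)λ + (-1) = 0
λ = (0 ± √((0)² - 4·(-1))) / 2 = (0 ± √4) / 2
Solving: λ = -1, 1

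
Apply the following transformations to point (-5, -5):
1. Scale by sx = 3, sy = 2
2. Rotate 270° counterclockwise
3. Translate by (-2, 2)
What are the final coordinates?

Step 1: Scale → (-15, -10)
Step 2: Rotate 270° → (-10, 15)
Step 3: Translate → (-12, 17)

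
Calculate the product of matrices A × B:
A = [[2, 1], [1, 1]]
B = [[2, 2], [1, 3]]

Matrix multiplication:
C[0][0] = 2×2 + 1×1 = 5
C[0][1] = 2×2 + 1×3 = 7
C[1][0] = 1×2 + 1×1 = 3
C[1][1] = 1×2 + 1×3 = 5
Result: [[5, 7], [3, 5]]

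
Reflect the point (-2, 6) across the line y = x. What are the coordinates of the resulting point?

Reflection across line y = x: (-2, 6) → (6, -2)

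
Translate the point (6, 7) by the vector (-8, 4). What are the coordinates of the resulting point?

Translation by (-8, 4) (homogeneous matrix [[1, 0, -8], [0, 1, 4], [0, 0, 1]]):
x' = 6 + -8 = -2
y' = 7 + 4 = 11
Result: (-2, 11)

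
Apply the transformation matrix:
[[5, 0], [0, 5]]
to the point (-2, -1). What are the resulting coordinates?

Matrix multiplication:
[[5, 0], [0, 5]] × [-2, -1]ᵀ
= [(5)(-2) + (0)(-1), (0)(-2) + (5)(-1)]ᵀ
= [-10, -5]ᵀ
Result: (-10, -5)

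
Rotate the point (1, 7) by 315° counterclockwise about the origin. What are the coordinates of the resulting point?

Rotation matrix for 315°: [[cos 315°, -sin 315°], [sin 315°, cos 315°]] ≈ [[0.707107, 0.707107], [-0.707107, 0.707107]]
[[0.707107, 0.707107], [-0.707107, 0.707107]] × [1, 7]ᵀ ≈ [5.6569, 4.2426]ᵀ
Result: (5.6569, 4.2426)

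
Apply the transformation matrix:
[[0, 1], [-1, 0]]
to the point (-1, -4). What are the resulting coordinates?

Matrix multiplication:
[[0, 1], [-1, 0]] × [-1, -4]ᵀ
= [(0)(-1) + (1)(-4), (-1)(-1) + (0)(-4)]ᵀ
= [-4, 1]ᵀ
Result: (-4, 1)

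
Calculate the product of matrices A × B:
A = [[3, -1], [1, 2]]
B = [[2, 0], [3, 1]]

Matrix multiplication:
C[0][0] = 3×2 + -1×3 = 3
C[0][1] = 3×0 + -1×1 = -1
C[1][0] = 1×2 + 2×3 = 8
C[1][1] = 1×0 + 2×1 = 2
Result: [[3, -1], [8, 2]]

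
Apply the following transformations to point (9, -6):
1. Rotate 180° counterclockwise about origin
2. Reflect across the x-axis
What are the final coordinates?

Step 1: Rotate 180° → (-9, 6)
Step 2: Reflect across x-axis → (-9, -6)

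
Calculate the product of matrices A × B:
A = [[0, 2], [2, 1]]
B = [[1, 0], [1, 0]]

Matrix multiplication:
C[0][0] = 0×1 + 2×1 = 2
C[0][1] = 0×0 + 2×0 = 0
C[1][0] = 2×1 + 1×1 = 3
C[1][1] = 2×0 + 1×0 = 0
Result: [[2, 0], [3, 0]]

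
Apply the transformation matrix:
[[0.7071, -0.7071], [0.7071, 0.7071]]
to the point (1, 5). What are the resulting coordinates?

Matrix multiplication:
[[0.7071, -0.7071], [0.7071, 0.7071]] × [1, 5]ᵀ
= [(0.7071)(1) + (-0.7071)(5), (0.7071)(1) + (0.7071)(5)]ᵀ
= [-2.8284, 4.2426]ᵀ
Result: (-2.8284, 4.2426)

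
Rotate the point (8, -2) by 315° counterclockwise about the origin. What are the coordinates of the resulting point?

Rotation matrix for 315°: [[cos 315°, -sin 315°], [sin 315°, cos 315°]] ≈ [[0.707107, 0.707107], [-0.707107, 0.707107]]
[[0.707107, 0.707107], [-0.707107, 0.707107]] × [8, -2]ᵀ ≈ [4.2426, -7.0711]ᵀ
Result: (4.2426, -7.0711)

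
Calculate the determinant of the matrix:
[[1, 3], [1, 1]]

For a 2×2 matrix [[a, b], [c, d]], det = ad - bc
det = (1)(1) - (3)(1) = 1 - 3 = -2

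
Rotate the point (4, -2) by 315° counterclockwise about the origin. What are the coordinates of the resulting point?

Rotation matrix for 315°: [[cos 315°, -sin 315°], [sin 315°, cos 315°]] ≈ [[0.707107, 0.707107], [-0.707107, 0.707107]]
[[0.707107, 0.707107], [-0.707107, 0.707107]] × [4, -2]ᵀ ≈ [1.4142, -4.2426]ᵀ
Result: (1.4142, -4.2426)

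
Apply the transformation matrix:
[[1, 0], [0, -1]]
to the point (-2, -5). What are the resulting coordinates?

Matrix multiplication:
[[1, 0], [0, -1]] × [-2, -5]ᵀ
= [(1)(-2) + (0)(-5), (0)(-2) + (-1)(-5)]ᵀ
= [-2, 5]ᵀ
Result: (-2, 5)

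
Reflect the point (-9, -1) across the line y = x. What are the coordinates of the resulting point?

Reflection across line y = x: (-9, -1) → (-1, -9)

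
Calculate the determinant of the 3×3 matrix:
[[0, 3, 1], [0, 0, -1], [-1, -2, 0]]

Expansion along first row:
det = 0·det([[0,-1],[-2,0]]) - 3·det([[0,-1],[-1,0]]) + 1·det([[0,0],[-1,-2]])
    = 0·(0·0 - -1·-2) - 3·(0·0 - -1·-1) + 1·(0·-2 - 0·-1)
    = 0·-2 - 3·-1 + 1·0
    = 0 + 3 + 0 = 3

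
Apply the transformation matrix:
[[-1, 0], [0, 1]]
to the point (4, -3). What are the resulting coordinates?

Matrix multiplication:
[[-1, 0], [0, 1]] × [4, -3]ᵀ
= [(-1)(4) + (0)(-3), (0)(4) + (1)(-3)]ᵀ
= [-4, -3]ᵀ
Result: (-4, -3)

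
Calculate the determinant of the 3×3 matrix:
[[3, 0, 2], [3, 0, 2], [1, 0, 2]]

Expansion along first row:
det = 3·det([[0,2],[0,2]]) - 0·det([[3,2],[1,2]]) + 2·det([[3,0],[1,0]])
    = 3·(0·2 - 2·0) - 0·(3·2 - 2·1) + 2·(3·0 - 0·1)
    = 3·0 - 0·4 + 2·0
    = 0 + 0 + 0 = 0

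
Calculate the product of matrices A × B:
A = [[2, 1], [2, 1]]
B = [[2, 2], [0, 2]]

Matrix multiplication:
C[0][0] = 2×2 + 1×0 = 4
C[0][1] = 2×2 + 1×2 = 6
C[1][0] = 2×2 + 1×0 = 4
C[1][1] = 2×2 + 1×2 = 6
Result: [[4, 6], [4, 6]]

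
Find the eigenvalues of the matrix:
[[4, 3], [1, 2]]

Characteristic equation: det(A - λI) = 0
λ² - (trace)λ + (det) = 0
trace = 4 + 2 = 6, det = (4)(2) - (3)(1) = 5
λ² - (6)λ + (5) = 0
λ = (6 ± √((6)² - 4·(5))) / 2 = (6 ± √16) / 2
Solving: λ = 1, 5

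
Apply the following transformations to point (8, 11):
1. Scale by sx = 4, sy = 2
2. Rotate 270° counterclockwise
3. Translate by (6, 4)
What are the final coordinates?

Step 1: Scale → (32, 22)
Step 2: Rotate 270° → (22, -32)
Step 3: Translate → (28, -28)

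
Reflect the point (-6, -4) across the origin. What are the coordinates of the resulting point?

Reflection across origin: (-6, -4) → (6, 4)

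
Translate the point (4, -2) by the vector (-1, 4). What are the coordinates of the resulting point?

Translation by (-1, 4) (homogeneous matrix [[1, 0, -1], [0, 1, 4], [0, 0, 1]]):
x' = 4 + -1 = 3
y' = -2 + 4 = 2
Result: (3, 2)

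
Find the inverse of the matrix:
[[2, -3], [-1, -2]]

For [[a,b],[c,d]], inverse = (1/det)·[[d,-b],[-c,a]]
det = (2)(-2) - (-3)(-1) = -4 - 3 = -7
Inverse = (1/-7)·[[-2, 3], [1, 2]]
= [[2/7, -3/7], [-1/7, -2/7]]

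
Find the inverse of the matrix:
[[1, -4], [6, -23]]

For [[a,b],[c,d]], inverse = (1/det)·[[d,-b],[-c,a]]
det = (1)(-23) - (-4)(6) = -23 - -24 = 1
Inverse = [[-23, 4], [-6, 1]]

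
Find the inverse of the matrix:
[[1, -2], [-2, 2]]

For [[a,b],[c,d]], inverse = (1/det)·[[d,-b],[-c,a]]
det = (1)(2) - (-2)(-2) = 2 - 4 = -2
Inverse = (1/-2)·[[2, 2], [2, 1]]
= [[-1, -1], [-1, -1/2]]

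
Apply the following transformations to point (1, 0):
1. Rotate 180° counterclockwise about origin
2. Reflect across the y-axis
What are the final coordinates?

Step 1: Rotate 180° → (-1, 0)
Step 2: Reflect across y-axis → (1, 0)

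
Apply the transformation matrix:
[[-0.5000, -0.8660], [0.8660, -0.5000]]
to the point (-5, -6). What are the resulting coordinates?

Matrix multiplication:
[[-0.5000, -0.8660], [0.8660, -0.5000]] × [-5, -6]ᵀ
= [(-0.5000)(-5) + (-0.8660)(-6), (0.8660)(-5) + (-0.5000)(-6)]ᵀ
= [7.6960, -1.3300]ᵀ
Result: (7.6960, -1.3300)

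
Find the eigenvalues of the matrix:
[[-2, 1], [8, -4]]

Characteristic equation: det(A - λI) = 0
λ² - (trace)λ + (det) = 0
trace = -2 + -4 = -6, det = (-2)(-4) - (1)(8) = 0
λ² - (-6)λ + (0) = 0
λ = (-6 ± √((-6)² - 4·(0))) / 2 = (-6 ± √36) / 2
Solving: λ = -6, 0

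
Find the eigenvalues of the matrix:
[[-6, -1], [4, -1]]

Characteristic equation: det(A - λI) = 0
λ² - (trace)λ + (det) = 0
trace = -6 + -1 = -7, det = (-6)(-1) - (-1)(4) = 10
λ² - (-7)λ + (10) = 0
λ = (-7 ± √((-7)² - 4·(10))) / 2 = (-7 ± √9) / 2
Solving: λ = -5, -2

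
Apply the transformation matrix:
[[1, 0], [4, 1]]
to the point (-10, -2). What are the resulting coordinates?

Matrix multiplication:
[[1, 0], [4, 1]] × [-10, -2]ᵀ
= [(1)(-10) + (0)(-2), (4)(-10) + (1)(-2)]ᵀ
= [-10, -42]ᵀ
Result: (-10, -42)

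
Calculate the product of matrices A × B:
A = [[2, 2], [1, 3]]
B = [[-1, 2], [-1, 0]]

Matrix multiplication:
C[0][0] = 2×-1 + 2×-1 = -4
C[0][1] = 2×2 + 2×0 = 4
C[1][0] = 1×-1 + 3×-1 = -4
C[1][1] = 1×2 + 3×0 = 2
Result: [[-4, 4], [-4, 2]]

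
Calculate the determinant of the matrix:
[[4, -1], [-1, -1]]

For a 2×2 matrix [[a, b], [c, d]], det = ad - bc
det = (4)(-1) - (-1)(-1) = -4 - 1 = -5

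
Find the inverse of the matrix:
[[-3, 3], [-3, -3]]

For [[a,b],[c,d]], inverse = (1/det)·[[d,-b],[-c,a]]
det = (-3)(-3) - (3)(-3) = 9 - -9 = 18
Inverse = (1/18)·[[-3, -3], [3, -3]]
= [[-1/6, -1/6], [1/6, -1/6]]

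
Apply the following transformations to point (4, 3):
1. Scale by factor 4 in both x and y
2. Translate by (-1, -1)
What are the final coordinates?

Step 1: Scale (4, 3) by 4 → (16, 12)
Step 2: Translate by (-1, -1) → (15, 11)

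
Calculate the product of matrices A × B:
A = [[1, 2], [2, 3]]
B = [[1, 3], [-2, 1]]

Matrix multiplication:
C[0][0] = 1×1 + 2×-2 = -3
C[0][1] = 1×3 + 2×1 = 5
C[1][0] = 2×1 + 3×-2 = -4
C[1][1] = 2×3 + 3×1 = 9
Result: [[-3, 5], [-4, 9]]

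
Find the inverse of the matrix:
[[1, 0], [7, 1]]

For [[a,b],[c,d]], inverse = (1/det)·[[d,-b],[-c,a]]
det = (1)(1) - (0)(7) = 1 - 0 = 1
Inverse = [[1, 0], [-7, 1]]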